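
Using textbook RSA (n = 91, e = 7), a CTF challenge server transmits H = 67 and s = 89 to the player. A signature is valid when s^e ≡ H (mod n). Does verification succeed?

s^2 ≡ 89^2 = 7921 ≡ 4
s^4 ≡ 4^2 = 16
7 = 4 + 2 + 1, so s^7 ≡ 16·4·89 ≡ 54 (mod 91)
s^7 mod 91 = 54, but H = 67.

fails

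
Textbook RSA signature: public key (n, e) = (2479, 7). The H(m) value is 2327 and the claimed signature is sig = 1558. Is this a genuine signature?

Squares mod 2479: sig^1≡1558, sig^2≡423, sig^4≡441
7 = 4 + 2 + 1, so sig^7 ≡ 441·423·1558 ≡ 992 (mod 2479)
The recovered value 992 does not match the digest 2327.

forged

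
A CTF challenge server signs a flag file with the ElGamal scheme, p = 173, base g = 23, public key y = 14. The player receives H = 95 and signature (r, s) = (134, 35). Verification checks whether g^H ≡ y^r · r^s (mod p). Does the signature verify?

does not verify

Left side g^H mod p:
Squares mod 173: 23^1≡23, 23^2≡10, 23^4≡100, 23^8≡139, 23^16≡118, 23^32≡84, 23^64≡136
95 = 64 + 16 + 8 + 4 + 2 + 1, so 23^95 ≡ 136·118·139·100·10·23 ≡ 83 (mod 173)
Right side y^r · r^s mod p:
Squares mod 173: 14^1≡14, 14^2≡23, 14^4≡10, 14^8≡100, 14^16≡139, 14^32≡118, 14^64≡84, 14^128≡136
134 = 128 + 4 + 2, so 14^134 ≡ 136·10·23 ≡ 140 (mod 173)
Squares mod 173: 134^1≡134, 134^2≡137, 134^4≡85, 134^8≡132, 134^16≡124, 134^32≡152
35 = 32 + 2 + 1, so 134^35 ≡ 152·137·134 ≡ 99 (mod 173)
140·99 = 13860 ≡ 20 (mod 173)
83 ≠ 20, so verification fails.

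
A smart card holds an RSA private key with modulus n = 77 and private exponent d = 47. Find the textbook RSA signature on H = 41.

13

H^2 ≡ 41^2 = 1681 ≡ 64
H^4 ≡ 64^2 = 4096 ≡ 15
H^8 ≡ 15^2 = 225 ≡ 71
H^16 ≡ 71^2 = 5041 ≡ 36
H^32 ≡ 36^2 = 1296 ≡ 64
47 = 32 + 8 + 4 + 2 + 1, so H^47 ≡ 64·71·15·64·41 ≡ 13 (mod 77)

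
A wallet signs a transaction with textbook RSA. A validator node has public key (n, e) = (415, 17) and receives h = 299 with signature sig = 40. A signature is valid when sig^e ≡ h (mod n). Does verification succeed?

fails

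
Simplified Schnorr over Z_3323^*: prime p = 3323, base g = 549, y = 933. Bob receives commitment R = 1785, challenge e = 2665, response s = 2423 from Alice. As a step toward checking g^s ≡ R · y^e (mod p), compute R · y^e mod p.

933^2665 mod 3323 = 1437
R · y^e ≡ 1785·1437 = 2565045 ≡ 3012 (mod 3323)

3012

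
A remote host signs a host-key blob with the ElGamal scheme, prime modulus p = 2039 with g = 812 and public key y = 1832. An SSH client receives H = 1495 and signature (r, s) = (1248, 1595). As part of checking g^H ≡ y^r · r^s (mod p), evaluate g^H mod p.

1675

812^2 = 659344 ≡ 747
812^4 ≡ 747^2 = 558009 ≡ 1362
812^8 ≡ 1362^2 = 1855044 ≡ 1593
812^16 ≡ 1593^2 = 2537649 ≡ 1133
812^32 ≡ 1133^2 = 1283689 ≡ 1158
812^64 ≡ 1158^2 = 1340964 ≡ 1341
812^128 ≡ 1341^2 = 1798281 ≡ 1922
812^256 ≡ 1922^2 = 3694084 ≡ 1455
812^512 ≡ 1455^2 = 2117025 ≡ 543
812^1024 ≡ 543^2 = 294849 ≡ 1233
1495 = 1024 + 256 + 128 + 64 + 16 + 4 + 2 + 1, so 812^1495 ≡ 1233·1455·1922·1341·1133·1362·747·812 ≡ 1675 (mod 2039)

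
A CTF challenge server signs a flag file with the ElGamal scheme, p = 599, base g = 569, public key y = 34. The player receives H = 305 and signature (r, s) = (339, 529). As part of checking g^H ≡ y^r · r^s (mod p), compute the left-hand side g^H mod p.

569^2 = 323761 ≡ 301
569^4 ≡ 301^2 = 90601 ≡ 152
569^8 ≡ 152^2 = 23104 ≡ 342
569^16 ≡ 342^2 = 116964 ≡ 159
569^32 ≡ 159^2 = 25281 ≡ 123
569^64 ≡ 123^2 = 15129 ≡ 154
569^128 ≡ 154^2 = 23716 ≡ 355
569^256 ≡ 355^2 = 126025 ≡ 235
305 = 256 + 32 + 16 + 1, so 569^305 ≡ 235·123·159·569 ≡ 371 (mod 599)

371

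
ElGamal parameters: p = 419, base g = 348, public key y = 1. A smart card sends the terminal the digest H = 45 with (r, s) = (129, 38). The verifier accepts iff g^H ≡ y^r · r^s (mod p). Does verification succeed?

passes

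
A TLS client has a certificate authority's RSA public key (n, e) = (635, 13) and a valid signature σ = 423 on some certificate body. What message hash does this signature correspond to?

98

Squares mod 635: σ^1≡423, σ^2≡494, σ^4≡196, σ^8≡316
13 = 8 + 4 + 1, so σ^13 ≡ 316·196·423 ≡ 98 (mod 635)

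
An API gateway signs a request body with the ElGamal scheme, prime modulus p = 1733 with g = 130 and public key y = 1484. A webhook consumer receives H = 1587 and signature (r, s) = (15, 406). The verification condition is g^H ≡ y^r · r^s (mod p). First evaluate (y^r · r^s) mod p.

576

1484^2 = 2202256 ≡ 1346
1484^4 ≡ 1346^2 = 1811716 ≡ 731
1484^8 ≡ 731^2 = 534361 ≡ 597
15 = 8 + 4 + 2 + 1, so 1484^15 ≡ 597·731·1346·1484 ≡ 239 (mod 1733)
15^2 = 225
15^4 ≡ 225^2 = 50625 ≡ 368
15^8 ≡ 368^2 = 135424 ≡ 250
15^16 ≡ 250^2 = 62500 ≡ 112
15^32 ≡ 112^2 = 12544 ≡ 413
15^64 ≡ 413^2 = 170569 ≡ 735
15^128 ≡ 735^2 = 540225 ≡ 1262
15^256 ≡ 1262^2 = 1592644 ≡ 17
406 = 256 + 128 + 16 + 4 + 2, so 15^406 ≡ 17·1262·112·368·225 ≡ 626 (mod 1733)
y^r · r^s ≡ 239·626 = 149614 ≡ 576 (mod 1733)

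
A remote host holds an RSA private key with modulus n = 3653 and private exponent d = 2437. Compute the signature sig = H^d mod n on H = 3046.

2669

H^2437 mod 3653 = 2669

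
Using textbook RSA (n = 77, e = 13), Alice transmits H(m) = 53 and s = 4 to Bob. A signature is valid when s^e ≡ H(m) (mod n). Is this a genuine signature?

s^2 ≡ 4^2 = 16
s^4 ≡ 16^2 = 256 ≡ 25
s^8 ≡ 25^2 = 625 ≡ 9
13 = 8 + 4 + 1, so s^13 ≡ 9·25·4 ≡ 53 (mod 77)
s^13 mod 77 = 53 matches H(m).

genuine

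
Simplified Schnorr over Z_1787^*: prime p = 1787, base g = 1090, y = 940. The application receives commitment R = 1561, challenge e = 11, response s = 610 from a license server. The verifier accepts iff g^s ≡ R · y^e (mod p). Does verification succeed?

fails

g^s mod p:
Squares mod 1787: 1090^1≡1090, 1090^2≡1532, 1090^4≡693, 1090^8≡1333, 1090^16≡611, 1090^32≡1625, 1090^64≡1226, 1090^128≡209, 1090^256≡793, 1090^512≡1612
610 = 512 + 64 + 32 + 2, so 1090^610 ≡ 1612·1226·1625·1532 ≡ 241 (mod 1787)
R · y^e mod p:
Squares mod 1787: 940^1≡940, 940^2≡822, 940^4≡198, 940^8≡1677
11 = 8 + 2 + 1, so 940^11 ≡ 1677·822·940 ≡ 281 (mod 1787)
1561·281 = 438641 ≡ 826 (mod 1787)
241 ≠ 826; the check fails.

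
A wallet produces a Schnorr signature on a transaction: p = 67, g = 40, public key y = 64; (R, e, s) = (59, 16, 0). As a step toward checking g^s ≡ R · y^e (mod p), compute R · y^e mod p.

1

64^2 = 4096 ≡ 9
64^4 ≡ 9^2 = 81 ≡ 14
64^8 ≡ 14^2 = 196 ≡ 62
64^16 ≡ 62^2 = 3844 ≡ 25
R · y^e ≡ 59·25 = 1475 ≡ 1 (mod 67)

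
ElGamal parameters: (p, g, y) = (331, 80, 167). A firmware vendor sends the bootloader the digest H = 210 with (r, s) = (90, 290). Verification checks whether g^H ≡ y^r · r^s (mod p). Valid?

no

Left side g^H mod p:
80^2 = 6400 ≡ 111
80^4 ≡ 111^2 = 12321 ≡ 74
80^8 ≡ 74^2 = 5476 ≡ 180
80^16 ≡ 180^2 = 32400 ≡ 293
80^32 ≡ 293^2 = 85849 ≡ 120
80^64 ≡ 120^2 = 14400 ≡ 167
80^128 ≡ 167^2 = 27889 ≡ 85
210 = 128 + 64 + 16 + 2, so 80^210 ≡ 85·167·293·111 ≡ 80 (mod 331)
Right side y^r · r^s mod p:
167^2 = 27889 ≡ 85
167^4 ≡ 85^2 = 7225 ≡ 274
167^8 ≡ 274^2 = 75076 ≡ 270
167^16 ≡ 270^2 = 72900 ≡ 80
167^32 ≡ 80^2 = 6400 ≡ 111
167^64 ≡ 111^2 = 12321 ≡ 74
90 = 64 + 16 + 8 + 2, so 167^90 ≡ 74·80·270·85 ≡ 85 (mod 331)
90^2 = 8100 ≡ 156
90^4 ≡ 156^2 = 24336 ≡ 173
90^8 ≡ 173^2 = 29929 ≡ 139
90^16 ≡ 139^2 = 19321 ≡ 123
90^32 ≡ 123^2 = 15129 ≡ 234
90^64 ≡ 234^2 = 54756 ≡ 141
90^128 ≡ 141^2 = 19881 ≡ 21
90^256 ≡ 21^2 = 441 ≡ 110
290 = 256 + 32 + 2, so 90^290 ≡ 110·234·156 ≡ 79 (mod 331)
85·79 = 6715 ≡ 95 (mod 331)
80 ≠ 95, so verification fails.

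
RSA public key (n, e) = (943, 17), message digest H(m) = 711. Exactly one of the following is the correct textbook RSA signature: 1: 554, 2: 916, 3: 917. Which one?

Candidate 1: Squares mod 943: 554^1≡554, 554^2≡441, 554^4≡223, 554^8≡693, 554^16≡262; 17 = 16 + 1, so 554^17 ≡ 262·554 ≡ 869 (mod 943)
Candidate 2: Squares mod 943: 916^1≡916, 916^2≡729, 916^4≡532, 916^8≡124, 916^16≡288; 17 = 16 + 1, so 916^17 ≡ 288·916 ≡ 711 (mod 943)
  → matches H(m) = 711
Candidate 3: Squares mod 943: 917^1≡917, 917^2≡676, 917^4≡564, 917^8≡305, 917^16≡611; 17 = 16 + 1, so 917^17 ≡ 611·917 ≡ 145 (mod 943)

2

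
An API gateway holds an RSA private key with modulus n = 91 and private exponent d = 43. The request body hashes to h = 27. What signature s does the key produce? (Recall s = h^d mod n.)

h^2 ≡ 27^2 = 729 ≡ 1
h^4 ≡ 1^2 = 1
h^8 ≡ 1^2 = 1
h^16 ≡ 1^2 = 1
h^32 ≡ 1^2 = 1
43 = 32 + 8 + 2 + 1, so h^43 ≡ 1·1·1·27 ≡ 27 (mod 91)

27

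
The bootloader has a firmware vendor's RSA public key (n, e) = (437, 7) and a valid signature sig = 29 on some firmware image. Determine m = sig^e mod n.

72

sig^7 mod 437 = 72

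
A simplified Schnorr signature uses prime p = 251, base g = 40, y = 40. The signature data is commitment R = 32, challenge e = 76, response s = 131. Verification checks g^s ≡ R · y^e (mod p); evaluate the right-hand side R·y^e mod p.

226

Squares mod 251: 40^1≡40, 40^2≡94, 40^4≡51, 40^8≡91, 40^16≡249, 40^32≡4, 40^64≡16
76 = 64 + 8 + 4, so 40^76 ≡ 16·91·51 ≡ 211 (mod 251)
R · y^e ≡ 32·211 = 6752 ≡ 226 (mod 251)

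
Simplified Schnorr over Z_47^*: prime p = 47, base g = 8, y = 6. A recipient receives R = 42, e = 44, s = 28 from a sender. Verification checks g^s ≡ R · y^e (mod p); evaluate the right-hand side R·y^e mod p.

9

Squares mod 47: 6^1≡6, 6^2≡36, 6^4≡27, 6^8≡24, 6^16≡12, 6^32≡3
44 = 32 + 8 + 4, so 6^44 ≡ 3·24·27 ≡ 17 (mod 47)
R · y^e ≡ 42·17 = 714 ≡ 9 (mod 47)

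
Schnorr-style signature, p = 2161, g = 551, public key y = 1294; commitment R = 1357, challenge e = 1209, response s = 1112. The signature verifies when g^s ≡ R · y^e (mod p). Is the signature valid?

valid

g^s mod p:
Squares mod 2161: 551^1≡551, 551^2≡1061, 551^4≡2001, 551^8≡1829, 551^16≡13, 551^32≡169, 551^64≡468, 551^128≡763, 551^256≡860, 551^512≡538, 551^1024≡2031
1112 = 1024 + 64 + 16 + 8, so 551^1112 ≡ 2031·468·13·1829 ≡ 169 (mod 2161)
R · y^e mod p:
Squares mod 2161: 1294^1≡1294, 1294^2≡1822, 1294^4≡388, 1294^8≡1435, 1294^16≡1953, 1294^32≡44, 1294^64≡1936, 1294^128≡922, 1294^256≡811, 1294^512≡777, 1294^1024≡810
1209 = 1024 + 128 + 32 + 16 + 8 + 1, so 1294^1209 ≡ 810·922·44·1953·1435·1294 ≡ 196 (mod 2161)
1357·196 = 265972 ≡ 169 (mod 2161)
169 ≡ 169 (mod 2161); signature holds.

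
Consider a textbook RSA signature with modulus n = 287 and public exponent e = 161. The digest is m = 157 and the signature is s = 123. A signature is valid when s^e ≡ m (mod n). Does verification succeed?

fails

s^2 ≡ 123^2 = 15129 ≡ 205
s^4 ≡ 205^2 = 42025 ≡ 123
s^8 ≡ 123^2 = 15129 ≡ 205
s^16 ≡ 205^2 = 42025 ≡ 123
s^32 ≡ 123^2 = 15129 ≡ 205
s^64 ≡ 205^2 = 42025 ≡ 123
s^128 ≡ 123^2 = 15129 ≡ 205
161 = 128 + 32 + 1, so s^161 ≡ 205·205·123 ≡ 205 (mod 287)
s^161 mod 287 = 205, but m = 157.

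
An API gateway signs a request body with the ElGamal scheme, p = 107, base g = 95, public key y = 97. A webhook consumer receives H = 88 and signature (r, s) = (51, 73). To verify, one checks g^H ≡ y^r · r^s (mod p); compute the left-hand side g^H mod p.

90

Squares mod 107: 95^1≡95, 95^2≡37, 95^4≡85, 95^8≡56, 95^16≡33, 95^32≡19, 95^64≡40
88 = 64 + 16 + 8, so 95^88 ≡ 40·33·56 ≡ 90 (mod 107)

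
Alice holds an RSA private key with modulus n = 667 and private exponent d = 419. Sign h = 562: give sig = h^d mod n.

240

h^2 ≡ 562^2 = 315844 ≡ 353
h^4 ≡ 353^2 = 124609 ≡ 547
h^8 ≡ 547^2 = 299209 ≡ 393
h^16 ≡ 393^2 = 154449 ≡ 372
h^32 ≡ 372^2 = 138384 ≡ 315
h^64 ≡ 315^2 = 99225 ≡ 509
h^128 ≡ 509^2 = 259081 ≡ 285
h^256 ≡ 285^2 = 81225 ≡ 518
419 = 256 + 128 + 32 + 2 + 1, so h^419 ≡ 518·285·315·353·562 ≡ 240 (mod 667)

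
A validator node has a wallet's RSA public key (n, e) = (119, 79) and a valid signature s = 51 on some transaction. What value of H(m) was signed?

Squares mod 119: s^1≡51, s^2≡102, s^4≡51, s^8≡102, s^16≡51, s^32≡102, s^64≡51
79 = 64 + 8 + 4 + 2 + 1, so s^79 ≡ 51·102·51·102·51 ≡ 51 (mod 119)

51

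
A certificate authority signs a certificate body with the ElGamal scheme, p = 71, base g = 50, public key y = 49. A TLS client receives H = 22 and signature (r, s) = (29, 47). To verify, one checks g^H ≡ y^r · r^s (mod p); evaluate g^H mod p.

10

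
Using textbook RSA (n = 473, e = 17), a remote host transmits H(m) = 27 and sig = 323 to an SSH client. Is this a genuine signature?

genuine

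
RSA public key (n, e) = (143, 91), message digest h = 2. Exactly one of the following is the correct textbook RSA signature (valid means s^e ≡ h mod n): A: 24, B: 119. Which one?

Candidate A: 24^91 mod 143 = 2
  → matches h = 2
Candidate B: 119^91 mod 143 = 141

A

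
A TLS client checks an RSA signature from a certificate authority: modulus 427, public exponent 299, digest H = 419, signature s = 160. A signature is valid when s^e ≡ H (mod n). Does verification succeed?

s^299 mod 427 = 419
419 = H, so the signature checks out.

passes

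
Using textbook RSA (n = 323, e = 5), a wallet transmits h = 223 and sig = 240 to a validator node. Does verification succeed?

fails

sig^2 ≡ 240^2 = 57600 ≡ 106
sig^4 ≡ 106^2 = 11236 ≡ 254
5 = 4 + 1, so sig^5 ≡ 254·240 ≡ 236 (mod 323)
The recovered value 236 does not match the digest 223.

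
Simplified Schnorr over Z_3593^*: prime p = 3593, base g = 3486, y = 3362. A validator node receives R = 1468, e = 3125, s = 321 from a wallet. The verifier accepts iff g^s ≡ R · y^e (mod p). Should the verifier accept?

accept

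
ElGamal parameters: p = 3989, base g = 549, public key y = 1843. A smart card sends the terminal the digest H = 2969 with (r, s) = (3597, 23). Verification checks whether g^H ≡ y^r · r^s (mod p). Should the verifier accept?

reject

Left side g^H mod p:
Squares mod 3989: 549^1≡549, 549^2≡2226, 549^4≡738, 549^8≡2140, 549^16≡228, 549^32≡127, 549^64≡173, 549^128≡2006, 549^256≡3124, 549^512≡2282, 549^1024≡1879, 549^2048≡376
2969 = 2048 + 512 + 256 + 128 + 16 + 8 + 1, so 549^2969 ≡ 376·2282·3124·2006·228·2140·549 ≡ 3434 (mod 3989)
Right side y^r · r^s mod p:
Squares mod 3989: 1843^1≡1843, 1843^2≡2010, 1843^4≡3232, 1843^8≡2622, 1843^16≡1837, 1843^32≡3864, 1843^64≡3658, 1843^128≡1858, 1843^256≡1679, 1843^512≡2807, 1843^1024≡974, 1843^2048≡3283
3597 = 2048 + 1024 + 512 + 8 + 4 + 1, so 1843^3597 ≡ 3283·974·2807·2622·3232·1843 ≡ 840 (mod 3989)
Squares mod 3989: 3597^1≡3597, 3597^2≡2082, 3597^4≡2670, 3597^8≡557, 3597^16≡3096
23 = 16 + 4 + 2 + 1, so 3597^23 ≡ 3096·2670·2082·3597 ≡ 1218 (mod 3989)
840·1218 = 1023120 ≡ 1936 (mod 3989)
3434 ≠ 1936, so verification fails.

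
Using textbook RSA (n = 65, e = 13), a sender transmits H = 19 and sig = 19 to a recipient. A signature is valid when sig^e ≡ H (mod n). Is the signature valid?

sig^2 ≡ 19^2 = 361 ≡ 36
sig^4 ≡ 36^2 = 1296 ≡ 61
sig^8 ≡ 61^2 = 3721 ≡ 16
13 = 8 + 4 + 1, so sig^13 ≡ 16·61·19 ≡ 19 (mod 65)
19 = H, so the signature checks out.

valid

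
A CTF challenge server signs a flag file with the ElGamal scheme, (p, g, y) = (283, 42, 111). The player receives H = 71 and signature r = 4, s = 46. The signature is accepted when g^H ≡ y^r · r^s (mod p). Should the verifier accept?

reject

Left side g^H mod p:
42^2 = 1764 ≡ 66
42^4 ≡ 66^2 = 4356 ≡ 111
42^8 ≡ 111^2 = 12321 ≡ 152
42^16 ≡ 152^2 = 23104 ≡ 181
42^32 ≡ 181^2 = 32761 ≡ 216
42^64 ≡ 216^2 = 46656 ≡ 244
71 = 64 + 4 + 2 + 1, so 42^71 ≡ 244·111·66·42 ≡ 61 (mod 283)
Right side y^r · r^s mod p:
111^2 = 12321 ≡ 152
111^4 ≡ 152^2 = 23104 ≡ 181
4^2 = 16
4^4 ≡ 16^2 = 256
4^8 ≡ 256^2 = 65536 ≡ 163
4^16 ≡ 163^2 = 26569 ≡ 250
4^32 ≡ 250^2 = 62500 ≡ 240
46 = 32 + 8 + 4 + 2, so 4^46 ≡ 240·163·256·16 ≡ 71 (mod 283)
181·71 = 12851 ≡ 116 (mod 283)
61 ≠ 116, so verification fails.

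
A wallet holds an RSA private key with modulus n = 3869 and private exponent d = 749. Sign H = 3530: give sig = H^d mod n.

Squares mod 3869: H^1≡3530, H^2≡2720, H^4≡872, H^8≡2060, H^16≡3176, H^32≡493, H^64≡3171, H^128≡3579, H^256≡2851, H^512≡3301
749 = 512 + 128 + 64 + 32 + 8 + 4 + 1, so H^749 ≡ 3301·3579·3171·493·2060·872·3530 ≡ 2599 (mod 3869)

2599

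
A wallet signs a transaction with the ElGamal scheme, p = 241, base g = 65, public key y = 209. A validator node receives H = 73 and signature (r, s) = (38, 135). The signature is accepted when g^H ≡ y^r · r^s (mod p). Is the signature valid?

Left side g^H mod p:
Squares mod 241: 65^1≡65, 65^2≡128, 65^4≡237, 65^8≡16, 65^16≡15, 65^32≡225, 65^64≡15
73 = 64 + 8 + 1, so 65^73 ≡ 15·16·65 ≡ 176 (mod 241)
Right side y^r · r^s mod p:
Squares mod 241: 209^1≡209, 209^2≡60, 209^4≡226, 209^8≡225, 209^16≡15, 209^32≡225
38 = 32 + 4 + 2, so 209^38 ≡ 225·226·60 ≡ 181 (mod 241)
Squares mod 241: 38^1≡38, 38^2≡239, 38^4≡4, 38^8≡16, 38^16≡15, 38^32≡225, 38^64≡15, 38^128≡225
135 = 128 + 4 + 2 + 1, so 38^135 ≡ 225·4·239·38 ≡ 44 (mod 241)
181·44 = 7964 ≡ 11 (mod 241)
176 ≠ 11, so verification fails.

invalid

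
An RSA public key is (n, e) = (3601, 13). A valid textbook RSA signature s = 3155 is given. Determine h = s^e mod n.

Squares mod 3601: s^1≡3155, s^2≡861, s^4≡3116, s^8≡1160
13 = 8 + 4 + 1, so s^13 ≡ 1160·3116·3155 ≡ 1920 (mod 3601)

1920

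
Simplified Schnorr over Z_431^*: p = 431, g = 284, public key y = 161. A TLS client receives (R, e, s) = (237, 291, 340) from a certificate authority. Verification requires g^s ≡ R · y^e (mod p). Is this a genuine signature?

genuine

g^s mod p:
Squares mod 431: 284^1≡284, 284^2≡59, 284^4≡33, 284^8≡227, 284^16≡240, 284^32≡277, 284^64≡11, 284^128≡121, 284^256≡418
340 = 256 + 64 + 16 + 4, so 284^340 ≡ 418·11·240·33 ≡ 108 (mod 431)
R · y^e mod p:
Squares mod 431: 161^1≡161, 161^2≡61, 161^4≡273, 161^8≡397, 161^16≡294, 161^32≡236, 161^64≡97, 161^128≡358, 161^256≡157
291 = 256 + 32 + 2 + 1, so 161^291 ≡ 157·236·61·161 ≡ 426 (mod 431)
237·426 = 100962 ≡ 108 (mod 431)
108 ≡ 108 (mod 431); signature holds.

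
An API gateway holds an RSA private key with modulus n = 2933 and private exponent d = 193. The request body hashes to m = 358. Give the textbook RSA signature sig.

911

Squares mod 2933: m^1≡358, m^2≡2045, m^4≡2500, m^8≡2710, m^16≡2801, m^32≡2759, m^64≡946, m^128≡351
193 = 128 + 64 + 1, so m^193 ≡ 351·946·358 ≡ 911 (mod 2933)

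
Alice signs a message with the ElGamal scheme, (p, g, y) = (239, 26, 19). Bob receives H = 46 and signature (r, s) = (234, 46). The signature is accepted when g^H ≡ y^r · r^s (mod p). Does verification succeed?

Left side g^H mod p:
Squares mod 239: 26^1≡26, 26^2≡198, 26^4≡8, 26^8≡64, 26^16≡33, 26^32≡133
46 = 32 + 8 + 4 + 2, so 26^46 ≡ 133·64·8·198 ≡ 62 (mod 239)
Right side y^r · r^s mod p:
Squares mod 239: 19^1≡19, 19^2≡122, 19^4≡66, 19^8≡54, 19^16≡48, 19^32≡153, 19^64≡226, 19^128≡169
234 = 128 + 64 + 32 + 8 + 2, so 19^234 ≡ 169·226·153·54·122 ≡ 134 (mod 239)
Squares mod 239: 234^1≡234, 234^2≡25, 234^4≡147, 234^8≡99, 234^16≡2, 234^32≡4
46 = 32 + 8 + 4 + 2, so 234^46 ≡ 4·99·147·25 ≡ 29 (mod 239)
134·29 = 3886 ≡ 62 (mod 239)
62 ≡ 62 (mod 239), so the signature is genuine.

passes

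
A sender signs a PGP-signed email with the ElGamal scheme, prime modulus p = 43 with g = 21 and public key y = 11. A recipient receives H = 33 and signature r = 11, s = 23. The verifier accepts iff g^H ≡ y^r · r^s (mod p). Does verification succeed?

passes

Left side g^H mod p:
Squares mod 43: 21^1≡21, 21^2≡11, 21^4≡35, 21^8≡21, 21^16≡11, 21^32≡35
33 = 32 + 1, so 21^33 ≡ 35·21 ≡ 4 (mod 43)
Right side y^r · r^s mod p:
Squares mod 43: 11^1≡11, 11^2≡35, 11^4≡21, 11^8≡11
11 = 8 + 2 + 1, so 11^11 ≡ 11·35·11 ≡ 21 (mod 43)
Squares mod 43: 11^1≡11, 11^2≡35, 11^4≡21, 11^8≡11, 11^16≡35
23 = 16 + 4 + 2 + 1, so 11^23 ≡ 35·21·35·11 ≡ 35 (mod 43)
21·35 = 735 ≡ 4 (mod 43)
4 ≡ 4 (mod 43), so the signature is genuine.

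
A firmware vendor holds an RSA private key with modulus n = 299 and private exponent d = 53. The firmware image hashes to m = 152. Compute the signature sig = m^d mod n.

m^2 ≡ 152^2 = 23104 ≡ 81
m^4 ≡ 81^2 = 6561 ≡ 282
m^8 ≡ 282^2 = 79524 ≡ 289
m^16 ≡ 289^2 = 83521 ≡ 100
m^32 ≡ 100^2 = 10000 ≡ 133
53 = 32 + 16 + 4 + 1, so m^53 ≡ 133·100·282·152 ≡ 159 (mod 299)

159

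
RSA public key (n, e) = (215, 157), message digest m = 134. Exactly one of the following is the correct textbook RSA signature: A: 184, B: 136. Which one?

Candidate A: Squares mod 215: 184^1≡184, 184^2≡101, 184^4≡96, 184^8≡186, 184^16≡196, 184^32≡146, 184^64≡31, 184^128≡101; 157 = 128 + 16 + 8 + 4 + 1, so 184^157 ≡ 101·196·186·96·184 ≡ 134 (mod 215)
  → matches m = 134
Candidate B: Squares mod 215: 136^1≡136, 136^2≡6, 136^4≡36, 136^8≡6, 136^16≡36, 136^32≡6, 136^64≡36, 136^128≡6; 157 = 128 + 16 + 8 + 4 + 1, so 136^157 ≡ 6·36·6·36·136 ≡ 136 (mod 215)

A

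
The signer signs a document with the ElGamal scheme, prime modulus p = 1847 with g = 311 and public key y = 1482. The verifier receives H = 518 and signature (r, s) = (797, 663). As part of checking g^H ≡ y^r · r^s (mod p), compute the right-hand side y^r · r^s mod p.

Squares mod 1847: 1482^1≡1482, 1482^2≡241, 1482^4≡824, 1482^8≡1127, 1482^16≡1240, 1482^32≡896, 1482^64≡1218, 1482^128≡383, 1482^256≡776, 1482^512≡54
797 = 512 + 256 + 16 + 8 + 4 + 1, so 1482^797 ≡ 54·776·1240·1127·824·1482 ≡ 607 (mod 1847)
Squares mod 1847: 797^1≡797, 797^2≡1688, 797^4≡1270, 797^8≡469, 797^16≡168, 797^32≡519, 797^64≡1546, 797^128≡98, 797^256≡369, 797^512≡1330
663 = 512 + 128 + 16 + 4 + 2 + 1, so 797^663 ≡ 1330·98·168·1270·1688·797 ≡ 629 (mod 1847)
y^r · r^s ≡ 607·629 = 381803 ≡ 1321 (mod 1847)

1321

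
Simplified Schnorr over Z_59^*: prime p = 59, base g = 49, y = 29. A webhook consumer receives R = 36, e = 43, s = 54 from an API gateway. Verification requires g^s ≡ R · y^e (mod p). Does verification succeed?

passes

g^s mod p:
49^2 = 2401 ≡ 41
49^4 ≡ 41^2 = 1681 ≡ 29
49^8 ≡ 29^2 = 841 ≡ 15
49^16 ≡ 15^2 = 225 ≡ 48
49^32 ≡ 48^2 = 2304 ≡ 3
54 = 32 + 16 + 4 + 2, so 49^54 ≡ 3·48·29·41 ≡ 57 (mod 59)
R · y^e mod p:
29^2 = 841 ≡ 15
29^4 ≡ 15^2 = 225 ≡ 48
29^8 ≡ 48^2 = 2304 ≡ 3
29^16 ≡ 3^2 = 9
29^32 ≡ 9^2 = 81 ≡ 22
43 = 32 + 8 + 2 + 1, so 29^43 ≡ 22·3·15·29 ≡ 36 (mod 59)
36·36 = 1296 ≡ 57 (mod 59)
57 ≡ 57 (mod 59); signature holds.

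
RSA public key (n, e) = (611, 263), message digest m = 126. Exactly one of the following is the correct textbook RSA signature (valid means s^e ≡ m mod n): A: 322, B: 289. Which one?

B

Candidate A: 322^263 mod 611 = 485
Candidate B: 289^263 mod 611 = 126
  → matches m = 126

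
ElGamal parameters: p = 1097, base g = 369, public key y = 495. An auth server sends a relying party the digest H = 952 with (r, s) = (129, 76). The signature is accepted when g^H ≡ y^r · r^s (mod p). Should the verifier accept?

accept

Left side g^H mod p:
369^2 = 136161 ≡ 133
369^4 ≡ 133^2 = 17689 ≡ 137
369^8 ≡ 137^2 = 18769 ≡ 120
369^16 ≡ 120^2 = 14400 ≡ 139
369^32 ≡ 139^2 = 19321 ≡ 672
369^64 ≡ 672^2 = 451584 ≡ 717
369^128 ≡ 717^2 = 514089 ≡ 693
369^256 ≡ 693^2 = 480249 ≡ 860
369^512 ≡ 860^2 = 739600 ≡ 222
952 = 512 + 256 + 128 + 32 + 16 + 8, so 369^952 ≡ 222·860·693·672·139·120 ≡ 1076 (mod 1097)
Right side y^r · r^s mod p:
495^2 = 245025 ≡ 394
495^4 ≡ 394^2 = 155236 ≡ 559
495^8 ≡ 559^2 = 312481 ≡ 933
495^16 ≡ 933^2 = 870489 ≡ 568
495^32 ≡ 568^2 = 322624 ≡ 106
495^64 ≡ 106^2 = 11236 ≡ 266
495^128 ≡ 266^2 = 70756 ≡ 548
129 = 128 + 1, so 495^129 ≡ 548·495 ≡ 301 (mod 1097)
129^2 = 16641 ≡ 186
129^4 ≡ 186^2 = 34596 ≡ 589
129^8 ≡ 589^2 = 346921 ≡ 269
129^16 ≡ 269^2 = 72361 ≡ 1056
129^32 ≡ 1056^2 = 1115136 ≡ 584
129^64 ≡ 584^2 = 341056 ≡ 986
76 = 64 + 8 + 4, so 129^76 ≡ 986·269·589 ≡ 153 (mod 1097)
301·153 = 46053 ≡ 1076 (mod 1097)
1076 ≡ 1076 (mod 1097), so the signature is genuine.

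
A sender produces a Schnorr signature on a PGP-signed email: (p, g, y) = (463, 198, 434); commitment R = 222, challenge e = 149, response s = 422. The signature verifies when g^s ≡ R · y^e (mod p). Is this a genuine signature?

forged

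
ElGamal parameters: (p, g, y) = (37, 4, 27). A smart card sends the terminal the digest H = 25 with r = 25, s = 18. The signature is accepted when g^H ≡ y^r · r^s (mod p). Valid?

Left side g^H mod p:
Squares mod 37: 4^1≡4, 4^2≡16, 4^4≡34, 4^8≡9, 4^16≡7
25 = 16 + 8 + 1, so 4^25 ≡ 7·9·4 ≡ 30 (mod 37)
Right side y^r · r^s mod p:
Squares mod 37: 27^1≡27, 27^2≡26, 27^4≡10, 27^8≡26, 27^16≡10
25 = 16 + 8 + 1, so 27^25 ≡ 10·26·27 ≡ 27 (mod 37)
Squares mod 37: 25^1≡25, 25^2≡33, 25^4≡16, 25^8≡34, 25^16≡9
18 = 16 + 2, so 25^18 ≡ 9·33 ≡ 1 (mod 37)
27·1 = 27 ≡ 27 (mod 37)
30 ≠ 27, so verification fails.

no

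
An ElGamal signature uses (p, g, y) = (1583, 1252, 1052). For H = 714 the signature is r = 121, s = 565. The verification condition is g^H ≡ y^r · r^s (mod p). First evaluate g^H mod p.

687

1252^2 = 1567504 ≡ 334
1252^4 ≡ 334^2 = 111556 ≡ 746
1252^8 ≡ 746^2 = 556516 ≡ 883
1252^16 ≡ 883^2 = 779689 ≡ 853
1252^32 ≡ 853^2 = 727609 ≡ 1012
1252^64 ≡ 1012^2 = 1024144 ≡ 1526
1252^128 ≡ 1526^2 = 2328676 ≡ 83
1252^256 ≡ 83^2 = 6889 ≡ 557
1252^512 ≡ 557^2 = 310249 ≡ 1564
714 = 512 + 128 + 64 + 8 + 2, so 1252^714 ≡ 1564·83·1526·883·334 ≡ 687 (mod 1583)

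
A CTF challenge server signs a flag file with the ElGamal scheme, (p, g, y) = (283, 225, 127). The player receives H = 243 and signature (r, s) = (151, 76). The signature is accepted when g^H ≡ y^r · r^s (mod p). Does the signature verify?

does not verify

Left side g^H mod p:
225^243 mod 283 = 61
Right side y^r · r^s mod p:
127^151 mod 283 = 251
151^76 mod 283 = 141
251·141 = 35391 ≡ 16 (mod 283)
61 ≠ 16, so verification fails.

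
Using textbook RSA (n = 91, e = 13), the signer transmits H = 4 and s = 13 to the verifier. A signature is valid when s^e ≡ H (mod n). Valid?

no

s^2 ≡ 13^2 = 169 ≡ 78
s^4 ≡ 78^2 = 6084 ≡ 78
s^8 ≡ 78^2 = 6084 ≡ 78
13 = 8 + 4 + 1, so s^13 ≡ 78·78·13 ≡ 13 (mod 91)
s^13 mod 91 = 13, but H = 4.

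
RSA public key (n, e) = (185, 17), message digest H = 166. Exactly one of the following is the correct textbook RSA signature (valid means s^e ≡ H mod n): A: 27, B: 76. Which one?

Candidate A: 27^2 = 729 ≡ 174; 27^4 ≡ 174^2 = 30276 ≡ 121; 27^8 ≡ 121^2 = 14641 ≡ 26; 27^16 ≡ 26^2 = 676 ≡ 121; 17 = 16 + 1, so 27^17 ≡ 121·27 ≡ 122 (mod 185)
Candidate B: 76^2 = 5776 ≡ 41; 76^4 ≡ 41^2 = 1681 ≡ 16; 76^8 ≡ 16^2 = 256 ≡ 71; 76^16 ≡ 71^2 = 5041 ≡ 46; 17 = 16 + 1, so 76^17 ≡ 46·76 ≡ 166 (mod 185)
  → matches H = 166

B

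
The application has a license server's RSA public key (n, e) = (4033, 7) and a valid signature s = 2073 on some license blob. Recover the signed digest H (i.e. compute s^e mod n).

1000

Squares mod 4033: s^1≡2073, s^2≡2184, s^4≡2850
7 = 4 + 2 + 1, so s^7 ≡ 2850·2184·2073 ≡ 1000 (mod 4033)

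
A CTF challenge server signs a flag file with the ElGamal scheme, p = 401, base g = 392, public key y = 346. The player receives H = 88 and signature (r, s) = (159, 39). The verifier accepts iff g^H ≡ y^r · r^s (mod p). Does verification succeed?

fails

Left side g^H mod p:
392^88 mod 401 = 196
Right side y^r · r^s mod p:
346^159 mod 401 = 393
159^39 mod 401 = 78
393·78 = 30654 ≡ 178 (mod 401)
196 ≠ 178, so verification fails.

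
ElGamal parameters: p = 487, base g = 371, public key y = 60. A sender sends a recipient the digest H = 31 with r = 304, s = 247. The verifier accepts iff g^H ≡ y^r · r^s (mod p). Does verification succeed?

fails

Left side g^H mod p:
371^2 = 137641 ≡ 307
371^4 ≡ 307^2 = 94249 ≡ 258
371^8 ≡ 258^2 = 66564 ≡ 332
371^16 ≡ 332^2 = 110224 ≡ 162
31 = 16 + 8 + 4 + 2 + 1, so 371^31 ≡ 162·332·258·307·371 ≡ 160 (mod 487)
Right side y^r · r^s mod p:
60^2 = 3600 ≡ 191
60^4 ≡ 191^2 = 36481 ≡ 443
60^8 ≡ 443^2 = 196249 ≡ 475
60^16 ≡ 475^2 = 225625 ≡ 144
60^32 ≡ 144^2 = 20736 ≡ 282
60^64 ≡ 282^2 = 79524 ≡ 143
60^128 ≡ 143^2 = 20449 ≡ 482
60^256 ≡ 482^2 = 232324 ≡ 25
304 = 256 + 32 + 16, so 60^304 ≡ 25·282·144 ≡ 292 (mod 487)
304^2 = 92416 ≡ 373
304^4 ≡ 373^2 = 139129 ≡ 334
304^8 ≡ 334^2 = 111556 ≡ 33
304^16 ≡ 33^2 = 1089 ≡ 115
304^32 ≡ 115^2 = 13225 ≡ 76
304^64 ≡ 76^2 = 5776 ≡ 419
304^128 ≡ 419^2 = 175561 ≡ 241
247 = 128 + 64 + 32 + 16 + 4 + 2 + 1, so 304^247 ≡ 241·419·76·115·334·373·304 ≡ 334 (mod 487)
292·334 = 97528 ≡ 128 (mod 487)
160 ≠ 128, so verification fails.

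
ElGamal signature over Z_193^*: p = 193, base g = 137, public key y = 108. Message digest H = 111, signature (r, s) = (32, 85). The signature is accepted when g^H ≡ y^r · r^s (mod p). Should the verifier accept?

Left side g^H mod p:
Squares mod 193: 137^1≡137, 137^2≡48, 137^4≡181, 137^8≡144, 137^16≡85, 137^32≡84, 137^64≡108
111 = 64 + 32 + 8 + 4 + 2 + 1, so 137^111 ≡ 108·84·144·181·48·137 ≡ 126 (mod 193)
Right side y^r · r^s mod p:
Squares mod 193: 108^1≡108, 108^2≡84, 108^4≡108, 108^8≡84, 108^16≡108, 108^32≡84
108^32 ≡ 84 (mod 193)
Squares mod 193: 32^1≡32, 32^2≡59, 32^4≡7, 32^8≡49, 32^16≡85, 32^32≡84, 32^64≡108
85 = 64 + 16 + 4 + 1, so 32^85 ≡ 108·85·7·32 ≡ 98 (mod 193)
84·98 = 8232 ≡ 126 (mod 193)
126 ≡ 126 (mod 193), so the signature is genuine.

accept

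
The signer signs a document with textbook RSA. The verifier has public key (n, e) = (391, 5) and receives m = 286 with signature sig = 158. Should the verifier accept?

accept

sig^2 ≡ 158^2 = 24964 ≡ 331
sig^4 ≡ 331^2 = 109561 ≡ 81
5 = 4 + 1, so sig^5 ≡ 81·158 ≡ 286 (mod 391)
Since 286 equals the digest 286, verification succeeds.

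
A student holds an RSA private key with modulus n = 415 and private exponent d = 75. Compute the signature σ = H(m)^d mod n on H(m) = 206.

(H(m))^2 ≡ 206^2 = 42436 ≡ 106
(H(m))^4 ≡ 106^2 = 11236 ≡ 31
(H(m))^8 ≡ 31^2 = 961 ≡ 131
(H(m))^16 ≡ 131^2 = 17161 ≡ 146
(H(m))^32 ≡ 146^2 = 21316 ≡ 151
(H(m))^64 ≡ 151^2 = 22801 ≡ 391
75 = 64 + 8 + 2 + 1, so (H(m))^75 ≡ 391·131·106·206 ≡ 236 (mod 415)

236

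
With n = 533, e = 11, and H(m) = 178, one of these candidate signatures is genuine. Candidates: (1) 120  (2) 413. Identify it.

1

Candidate 1: 120^2 = 14400 ≡ 9; 120^4 ≡ 9^2 = 81; 120^8 ≡ 81^2 = 6561 ≡ 165; 11 = 8 + 2 + 1, so 120^11 ≡ 165·9·120 ≡ 178 (mod 533)
  → matches H(m) = 178
Candidate 2: 413^2 = 170569 ≡ 9; 413^4 ≡ 9^2 = 81; 413^8 ≡ 81^2 = 6561 ≡ 165; 11 = 8 + 2 + 1, so 413^11 ≡ 165·9·413 ≡ 355 (mod 533)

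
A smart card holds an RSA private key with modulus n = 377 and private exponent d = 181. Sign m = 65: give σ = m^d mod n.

286

m^2 ≡ 65^2 = 4225 ≡ 78
m^4 ≡ 78^2 = 6084 ≡ 52
m^8 ≡ 52^2 = 2704 ≡ 65
m^16 ≡ 65^2 = 4225 ≡ 78
m^32 ≡ 78^2 = 6084 ≡ 52
m^64 ≡ 52^2 = 2704 ≡ 65
m^128 ≡ 65^2 = 4225 ≡ 78
181 = 128 + 32 + 16 + 4 + 1, so m^181 ≡ 78·52·78·52·65 ≡ 286 (mod 377)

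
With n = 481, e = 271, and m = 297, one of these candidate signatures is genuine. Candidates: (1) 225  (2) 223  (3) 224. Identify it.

2

Candidate 1: Squares mod 481: 225^1≡225, 225^2≡120, 225^4≡451, 225^8≡419, 225^16≡477, 225^32≡16, 225^64≡256, 225^128≡120, 225^256≡451; 271 = 256 + 8 + 4 + 2 + 1, so 225^271 ≡ 451·419·451·120·225 ≡ 225 (mod 481)
Candidate 2: Squares mod 481: 223^1≡223, 223^2≡186, 223^4≡445, 223^8≡334, 223^16≡445, 223^32≡334, 223^64≡445, 223^128≡334, 223^256≡445; 271 = 256 + 8 + 4 + 2 + 1, so 223^271 ≡ 445·334·445·186·223 ≡ 297 (mod 481)
  → matches m = 297
Candidate 3: Squares mod 481: 224^1≡224, 224^2≡152, 224^4≡16, 224^8≡256, 224^16≡120, 224^32≡451, 224^64≡419, 224^128≡477, 224^256≡16; 271 = 256 + 8 + 4 + 2 + 1, so 224^271 ≡ 16·256·16·152·224 ≡ 146 (mod 481)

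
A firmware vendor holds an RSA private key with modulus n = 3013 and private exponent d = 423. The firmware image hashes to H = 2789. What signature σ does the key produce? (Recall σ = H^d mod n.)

H^423 mod 3013 = 2371

2371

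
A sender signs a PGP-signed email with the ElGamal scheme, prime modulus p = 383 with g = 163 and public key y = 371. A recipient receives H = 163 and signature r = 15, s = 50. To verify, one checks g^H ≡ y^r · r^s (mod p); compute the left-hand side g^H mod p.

15

163^2 = 26569 ≡ 142
163^4 ≡ 142^2 = 20164 ≡ 248
163^8 ≡ 248^2 = 61504 ≡ 224
163^16 ≡ 224^2 = 50176 ≡ 3
163^32 ≡ 3^2 = 9
163^64 ≡ 9^2 = 81
163^128 ≡ 81^2 = 6561 ≡ 50
163 = 128 + 32 + 2 + 1, so 163^163 ≡ 50·9·142·163 ≡ 15 (mod 383)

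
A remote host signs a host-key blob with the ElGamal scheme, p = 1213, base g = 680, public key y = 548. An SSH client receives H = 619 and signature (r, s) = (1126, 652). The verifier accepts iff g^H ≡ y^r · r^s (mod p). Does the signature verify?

Left side g^H mod p:
680^2 = 462400 ≡ 247
680^4 ≡ 247^2 = 61009 ≡ 359
680^8 ≡ 359^2 = 128881 ≡ 303
680^16 ≡ 303^2 = 91809 ≡ 834
680^32 ≡ 834^2 = 695556 ≡ 507
680^64 ≡ 507^2 = 257049 ≡ 1106
680^128 ≡ 1106^2 = 1223236 ≡ 532
680^256 ≡ 532^2 = 283024 ≡ 395
680^512 ≡ 395^2 = 156025 ≡ 761
619 = 512 + 64 + 32 + 8 + 2 + 1, so 680^619 ≡ 761·1106·507·303·247·680 ≡ 380 (mod 1213)
Right side y^r · r^s mod p:
548^2 = 300304 ≡ 693
548^4 ≡ 693^2 = 480249 ≡ 1114
548^8 ≡ 1114^2 = 1240996 ≡ 97
548^16 ≡ 97^2 = 9409 ≡ 918
548^32 ≡ 918^2 = 842724 ≡ 902
548^64 ≡ 902^2 = 813604 ≡ 894
548^128 ≡ 894^2 = 799236 ≡ 1082
548^256 ≡ 1082^2 = 1170724 ≡ 179
548^512 ≡ 179^2 = 32041 ≡ 503
548^1024 ≡ 503^2 = 253009 ≡ 705
1126 = 1024 + 64 + 32 + 4 + 2, so 548^1126 ≡ 705·894·902·1114·693 ≡ 942 (mod 1213)
1126^2 = 1267876 ≡ 291
1126^4 ≡ 291^2 = 84681 ≡ 984
1126^8 ≡ 984^2 = 968256 ≡ 282
1126^16 ≡ 282^2 = 79524 ≡ 679
1126^32 ≡ 679^2 = 461041 ≡ 101
1126^64 ≡ 101^2 = 10201 ≡ 497
1126^128 ≡ 497^2 = 247009 ≡ 770
1126^256 ≡ 770^2 = 592900 ≡ 956
1126^512 ≡ 956^2 = 913936 ≡ 547
652 = 512 + 128 + 8 + 4, so 1126^652 ≡ 547·770·282·984 ≡ 640 (mod 1213)
942·640 = 602880 ≡ 19 (mod 1213)
380 ≠ 19, so verification fails.

does not verify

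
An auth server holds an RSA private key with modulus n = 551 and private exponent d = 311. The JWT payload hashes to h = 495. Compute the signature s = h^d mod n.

153

h^311 mod 551 = 153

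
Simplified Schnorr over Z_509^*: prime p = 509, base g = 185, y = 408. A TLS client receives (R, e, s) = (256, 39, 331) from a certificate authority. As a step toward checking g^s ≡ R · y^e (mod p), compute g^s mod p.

470

185^2 = 34225 ≡ 122
185^4 ≡ 122^2 = 14884 ≡ 123
185^8 ≡ 123^2 = 15129 ≡ 368
185^16 ≡ 368^2 = 135424 ≡ 30
185^32 ≡ 30^2 = 900 ≡ 391
185^64 ≡ 391^2 = 152881 ≡ 181
185^128 ≡ 181^2 = 32761 ≡ 185
185^256 ≡ 185^2 = 34225 ≡ 122
331 = 256 + 64 + 8 + 2 + 1, so 185^331 ≡ 122·181·368·122·185 ≡ 470 (mod 509)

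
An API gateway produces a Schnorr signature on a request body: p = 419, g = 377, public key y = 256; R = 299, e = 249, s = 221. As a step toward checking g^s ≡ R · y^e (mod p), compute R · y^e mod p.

256^2 = 65536 ≡ 172
256^4 ≡ 172^2 = 29584 ≡ 254
256^8 ≡ 254^2 = 64516 ≡ 409
256^16 ≡ 409^2 = 167281 ≡ 100
256^32 ≡ 100^2 = 10000 ≡ 363
256^64 ≡ 363^2 = 131769 ≡ 203
256^128 ≡ 203^2 = 41209 ≡ 147
249 = 128 + 64 + 32 + 16 + 8 + 1, so 256^249 ≡ 147·203·363·100·409·256 ≡ 141 (mod 419)
R · y^e ≡ 299·141 = 42159 ≡ 259 (mod 419)

259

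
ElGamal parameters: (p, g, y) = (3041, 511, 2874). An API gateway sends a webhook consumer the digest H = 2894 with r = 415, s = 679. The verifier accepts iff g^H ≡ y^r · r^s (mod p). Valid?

no

Left side g^H mod p:
511^2894 mod 3041 = 1973
Right side y^r · r^s mod p:
2874^415 mod 3041 = 2029
415^679 mod 3041 = 2985
2029·2985 = 6056565 ≡ 1934 (mod 3041)
1973 ≠ 1934, so verification fails.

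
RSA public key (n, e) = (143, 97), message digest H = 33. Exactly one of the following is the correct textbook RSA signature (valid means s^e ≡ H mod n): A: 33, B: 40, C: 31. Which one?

Candidate A: 33^97 mod 143 = 33
  → matches H = 33
Candidate B: 40^97 mod 143 = 105
Candidate C: 31^97 mod 143 = 70

A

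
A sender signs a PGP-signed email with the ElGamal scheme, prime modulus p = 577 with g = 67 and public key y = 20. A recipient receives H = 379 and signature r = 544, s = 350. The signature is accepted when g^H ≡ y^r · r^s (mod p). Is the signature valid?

invalid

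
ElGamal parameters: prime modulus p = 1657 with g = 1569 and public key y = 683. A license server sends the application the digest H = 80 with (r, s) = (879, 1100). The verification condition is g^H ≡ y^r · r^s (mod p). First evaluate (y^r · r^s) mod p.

683^2 = 466489 ≡ 872
683^4 ≡ 872^2 = 760384 ≡ 1478
683^8 ≡ 1478^2 = 2184484 ≡ 558
683^16 ≡ 558^2 = 311364 ≡ 1505
683^32 ≡ 1505^2 = 2265025 ≡ 1563
683^64 ≡ 1563^2 = 2442969 ≡ 551
683^128 ≡ 551^2 = 303601 ≡ 370
683^256 ≡ 370^2 = 136900 ≡ 1026
683^512 ≡ 1026^2 = 1052676 ≡ 481
879 = 512 + 256 + 64 + 32 + 8 + 4 + 2 + 1, so 683^879 ≡ 481·1026·551·1563·558·1478·872·683 ≡ 108 (mod 1657)
879^2 = 772641 ≡ 479
879^4 ≡ 479^2 = 229441 ≡ 775
879^8 ≡ 775^2 = 600625 ≡ 791
879^16 ≡ 791^2 = 625681 ≡ 992
879^32 ≡ 992^2 = 984064 ≡ 1463
879^64 ≡ 1463^2 = 2140369 ≡ 1182
879^128 ≡ 1182^2 = 1397124 ≡ 273
879^256 ≡ 273^2 = 74529 ≡ 1621
879^512 ≡ 1621^2 = 2627641 ≡ 1296
879^1024 ≡ 1296^2 = 1679616 ≡ 1075
1100 = 1024 + 64 + 8 + 4, so 879^1100 ≡ 1075·1182·791·775 ≡ 915 (mod 1657)
y^r · r^s ≡ 108·915 = 98820 ≡ 1057 (mod 1657)

1057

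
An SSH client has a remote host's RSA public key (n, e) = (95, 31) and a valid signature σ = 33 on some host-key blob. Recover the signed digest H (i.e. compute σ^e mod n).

2

σ^2 ≡ 33^2 = 1089 ≡ 44
σ^4 ≡ 44^2 = 1936 ≡ 36
σ^8 ≡ 36^2 = 1296 ≡ 61
σ^16 ≡ 61^2 = 3721 ≡ 16
31 = 16 + 8 + 4 + 2 + 1, so σ^31 ≡ 16·61·36·44·33 ≡ 2 (mod 95)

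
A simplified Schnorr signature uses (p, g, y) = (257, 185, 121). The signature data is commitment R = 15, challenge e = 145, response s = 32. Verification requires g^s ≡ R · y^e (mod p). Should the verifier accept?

accept

g^s mod p:
Squares mod 257: 185^1≡185, 185^2≡44, 185^4≡137, 185^8≡8, 185^16≡64, 185^32≡241
185^32 ≡ 241 (mod 257)
R · y^e mod p:
Squares mod 257: 121^1≡121, 121^2≡249, 121^4≡64, 121^8≡241, 121^16≡256, 121^32≡1, 121^64≡1, 121^128≡1
145 = 128 + 16 + 1, so 121^145 ≡ 1·256·121 ≡ 136 (mod 257)
15·136 = 2040 ≡ 241 (mod 257)
241 ≡ 241 (mod 257); signature holds.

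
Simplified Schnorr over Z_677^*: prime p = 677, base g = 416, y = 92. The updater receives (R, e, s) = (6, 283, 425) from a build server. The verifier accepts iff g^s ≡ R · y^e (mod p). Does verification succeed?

fails

g^s mod p:
Squares mod 677: 416^1≡416, 416^2≡421, 416^4≡544, 416^8≡87, 416^16≡122, 416^32≡667, 416^64≡100, 416^128≡522, 416^256≡330
425 = 256 + 128 + 32 + 8 + 1, so 416^425 ≡ 330·522·667·87·416 ≡ 456 (mod 677)
R · y^e mod p:
Squares mod 677: 92^1≡92, 92^2≡340, 92^4≡510, 92^8≡132, 92^16≡499, 92^32≡542, 92^64≡623, 92^128≡208, 92^256≡613
283 = 256 + 16 + 8 + 2 + 1, so 92^283 ≡ 613·499·132·340·92 ≡ 601 (mod 677)
6·601 = 3606 ≡ 221 (mod 677)
456 ≠ 221; the check fails.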